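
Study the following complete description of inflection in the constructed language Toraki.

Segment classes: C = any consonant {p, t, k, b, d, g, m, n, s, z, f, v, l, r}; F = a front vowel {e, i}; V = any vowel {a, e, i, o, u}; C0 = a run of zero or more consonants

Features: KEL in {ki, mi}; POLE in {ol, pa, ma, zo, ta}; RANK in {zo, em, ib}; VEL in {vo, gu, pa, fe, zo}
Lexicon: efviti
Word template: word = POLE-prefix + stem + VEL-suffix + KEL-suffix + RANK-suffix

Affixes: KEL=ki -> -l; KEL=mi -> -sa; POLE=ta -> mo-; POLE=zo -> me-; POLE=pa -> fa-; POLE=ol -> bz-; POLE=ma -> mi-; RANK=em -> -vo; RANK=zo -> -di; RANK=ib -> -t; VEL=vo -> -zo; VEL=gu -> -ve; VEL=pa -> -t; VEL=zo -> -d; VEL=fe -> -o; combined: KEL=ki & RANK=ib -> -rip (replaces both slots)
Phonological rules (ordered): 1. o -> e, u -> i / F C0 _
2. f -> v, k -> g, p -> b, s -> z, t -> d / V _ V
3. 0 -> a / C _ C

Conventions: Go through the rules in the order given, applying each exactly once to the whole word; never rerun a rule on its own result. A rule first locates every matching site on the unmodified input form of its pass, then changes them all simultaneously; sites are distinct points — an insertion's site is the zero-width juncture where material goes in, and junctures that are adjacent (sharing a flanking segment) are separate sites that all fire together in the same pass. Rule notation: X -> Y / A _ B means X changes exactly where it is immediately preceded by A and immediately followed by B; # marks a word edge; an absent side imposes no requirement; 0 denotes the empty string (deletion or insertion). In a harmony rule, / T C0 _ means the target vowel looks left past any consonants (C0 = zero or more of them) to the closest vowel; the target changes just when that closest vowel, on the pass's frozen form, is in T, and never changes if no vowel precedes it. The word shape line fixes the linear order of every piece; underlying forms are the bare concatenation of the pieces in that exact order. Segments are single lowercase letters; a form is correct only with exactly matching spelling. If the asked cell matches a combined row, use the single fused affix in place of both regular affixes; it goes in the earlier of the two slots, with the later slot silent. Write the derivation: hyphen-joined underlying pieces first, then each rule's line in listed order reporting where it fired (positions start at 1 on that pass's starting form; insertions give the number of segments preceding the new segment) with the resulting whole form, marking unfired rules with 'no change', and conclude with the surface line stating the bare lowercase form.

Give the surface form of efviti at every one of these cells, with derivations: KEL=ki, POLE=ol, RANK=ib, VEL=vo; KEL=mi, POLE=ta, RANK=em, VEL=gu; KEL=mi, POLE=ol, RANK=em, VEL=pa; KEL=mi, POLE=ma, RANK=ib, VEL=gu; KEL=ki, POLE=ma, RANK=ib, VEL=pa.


cell KEL=ki, POLE=ol, RANK=ib, VEL=vo:
underlying: bz-efviti-zo-rip
1. o -> e, u -> i / F C0 _: fires at position(s) 10: bzefvitizerip
2. f -> v, k -> g, p -> b, s -> z, t -> d / V _ V: fires at position(s) 7: bzefvidizerip
3. 0 -> a / C _ C: inserts after position(s) 1, 4: bazefavidizerip
surface: bazefavidizerip

cell KEL=mi, POLE=ta, RANK=em, VEL=gu:
underlying: mo-efviti-ve-sa-vo
1. o -> e, u -> i / F C0 _: no change
2. f -> v, k -> g, p -> b, s -> z, t -> d / V _ V: fires at position(s) 7, 11: moefvidivezavo
3. 0 -> a / C _ C: inserts after position(s) 4: moefavidivezavo
surface: moefavidivezavo

cell KEL=mi, POLE=ol, RANK=em, VEL=pa:
underlying: bz-efviti-t-sa-vo
1. o -> e, u -> i / F C0 _: no change
2. f -> v, k -> g, p -> b, s -> z, t -> d / V _ V: fires at position(s) 7: bzefviditsavo
3. 0 -> a / C _ C: inserts after position(s) 1, 4, 9: bazefaviditasavo
surface: bazefaviditasavo

cell KEL=mi, POLE=ma, RANK=ib, VEL=gu:
underlying: mi-efviti-ve-sa-t
1. o -> e, u -> i / F C0 _: no change
2. f -> v, k -> g, p -> b, s -> z, t -> d / V _ V: fires at position(s) 7, 11: miefvidivezat
3. 0 -> a / C _ C: inserts after position(s) 4: miefavidivezat
surface: miefavidivezat

cell KEL=ki, POLE=ma, RANK=ib, VEL=pa:
underlying: mi-efviti-t-rip
1. o -> e, u -> i / F C0 _: no change
2. f -> v, k -> g, p -> b, s -> z, t -> d / V _ V: fires at position(s) 7: miefviditrip
3. 0 -> a / C _ C: inserts after position(s) 4, 9: miefaviditarip
surface: miefaviditarip


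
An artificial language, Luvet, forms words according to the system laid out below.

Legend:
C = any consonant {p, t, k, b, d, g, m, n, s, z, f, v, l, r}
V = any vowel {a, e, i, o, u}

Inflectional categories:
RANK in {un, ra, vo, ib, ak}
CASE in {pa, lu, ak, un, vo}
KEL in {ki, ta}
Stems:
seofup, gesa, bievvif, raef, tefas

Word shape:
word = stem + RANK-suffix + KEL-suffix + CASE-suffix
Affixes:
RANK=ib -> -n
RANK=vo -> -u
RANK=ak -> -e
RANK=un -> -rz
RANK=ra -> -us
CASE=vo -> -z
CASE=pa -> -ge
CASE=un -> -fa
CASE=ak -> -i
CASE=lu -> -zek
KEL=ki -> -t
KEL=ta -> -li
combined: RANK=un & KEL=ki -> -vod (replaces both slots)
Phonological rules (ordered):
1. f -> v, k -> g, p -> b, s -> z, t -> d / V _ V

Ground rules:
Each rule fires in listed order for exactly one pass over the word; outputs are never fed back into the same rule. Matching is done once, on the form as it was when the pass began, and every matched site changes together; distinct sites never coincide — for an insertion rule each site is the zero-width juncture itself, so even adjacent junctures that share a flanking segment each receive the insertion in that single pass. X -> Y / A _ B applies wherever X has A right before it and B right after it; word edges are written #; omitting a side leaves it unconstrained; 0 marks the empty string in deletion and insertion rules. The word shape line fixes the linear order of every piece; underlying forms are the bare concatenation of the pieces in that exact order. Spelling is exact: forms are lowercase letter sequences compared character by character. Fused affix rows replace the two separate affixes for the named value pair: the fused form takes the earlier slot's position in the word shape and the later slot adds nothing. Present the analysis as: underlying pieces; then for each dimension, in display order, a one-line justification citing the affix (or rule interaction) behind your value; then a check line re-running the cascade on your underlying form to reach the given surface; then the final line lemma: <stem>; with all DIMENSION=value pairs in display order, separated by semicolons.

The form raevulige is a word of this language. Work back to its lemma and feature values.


underlying: raef-u-li-ge
RANK=vo - signalled by the affix -u
CASE=pa - signalled by the affix -ge
KEL=ta - signalled by the affix -li
check: raefulige -> raevulige
lemma: raef; RANK=vo; CASE=pa; KEL=ta


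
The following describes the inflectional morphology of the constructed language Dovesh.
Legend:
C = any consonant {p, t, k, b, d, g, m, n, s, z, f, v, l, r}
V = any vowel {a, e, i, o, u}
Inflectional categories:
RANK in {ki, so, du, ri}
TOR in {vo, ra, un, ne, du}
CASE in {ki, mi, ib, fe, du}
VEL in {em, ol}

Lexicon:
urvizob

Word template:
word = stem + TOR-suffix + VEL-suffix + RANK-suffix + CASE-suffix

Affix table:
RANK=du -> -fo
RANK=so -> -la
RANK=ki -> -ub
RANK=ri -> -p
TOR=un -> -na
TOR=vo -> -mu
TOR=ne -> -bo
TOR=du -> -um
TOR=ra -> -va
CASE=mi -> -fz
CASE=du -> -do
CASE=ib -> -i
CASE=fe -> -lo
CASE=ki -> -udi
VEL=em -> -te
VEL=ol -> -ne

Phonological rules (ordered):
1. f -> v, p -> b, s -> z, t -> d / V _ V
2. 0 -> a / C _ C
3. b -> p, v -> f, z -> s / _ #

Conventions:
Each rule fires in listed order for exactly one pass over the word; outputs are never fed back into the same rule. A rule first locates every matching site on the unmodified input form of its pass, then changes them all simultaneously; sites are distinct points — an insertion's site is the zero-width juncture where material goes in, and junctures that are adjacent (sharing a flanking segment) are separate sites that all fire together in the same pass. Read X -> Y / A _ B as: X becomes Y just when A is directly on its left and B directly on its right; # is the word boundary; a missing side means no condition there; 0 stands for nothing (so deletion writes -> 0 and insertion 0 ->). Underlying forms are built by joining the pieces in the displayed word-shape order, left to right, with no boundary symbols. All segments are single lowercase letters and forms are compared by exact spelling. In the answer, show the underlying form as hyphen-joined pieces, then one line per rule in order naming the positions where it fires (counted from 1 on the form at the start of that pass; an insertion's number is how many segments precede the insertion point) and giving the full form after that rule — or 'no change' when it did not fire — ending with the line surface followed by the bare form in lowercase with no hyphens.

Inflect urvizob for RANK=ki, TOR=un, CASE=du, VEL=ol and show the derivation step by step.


underlying: urvizob-na-ne-ub-do
1. f -> v, p -> b, s -> z, t -> d / V _ V: no change
2. 0 -> a / C _ C: inserts after position(s) 2, 7, 13: uravizobananeubado
3. b -> p, v -> f, z -> s / _ #: no change
surface: uravizobananeubado


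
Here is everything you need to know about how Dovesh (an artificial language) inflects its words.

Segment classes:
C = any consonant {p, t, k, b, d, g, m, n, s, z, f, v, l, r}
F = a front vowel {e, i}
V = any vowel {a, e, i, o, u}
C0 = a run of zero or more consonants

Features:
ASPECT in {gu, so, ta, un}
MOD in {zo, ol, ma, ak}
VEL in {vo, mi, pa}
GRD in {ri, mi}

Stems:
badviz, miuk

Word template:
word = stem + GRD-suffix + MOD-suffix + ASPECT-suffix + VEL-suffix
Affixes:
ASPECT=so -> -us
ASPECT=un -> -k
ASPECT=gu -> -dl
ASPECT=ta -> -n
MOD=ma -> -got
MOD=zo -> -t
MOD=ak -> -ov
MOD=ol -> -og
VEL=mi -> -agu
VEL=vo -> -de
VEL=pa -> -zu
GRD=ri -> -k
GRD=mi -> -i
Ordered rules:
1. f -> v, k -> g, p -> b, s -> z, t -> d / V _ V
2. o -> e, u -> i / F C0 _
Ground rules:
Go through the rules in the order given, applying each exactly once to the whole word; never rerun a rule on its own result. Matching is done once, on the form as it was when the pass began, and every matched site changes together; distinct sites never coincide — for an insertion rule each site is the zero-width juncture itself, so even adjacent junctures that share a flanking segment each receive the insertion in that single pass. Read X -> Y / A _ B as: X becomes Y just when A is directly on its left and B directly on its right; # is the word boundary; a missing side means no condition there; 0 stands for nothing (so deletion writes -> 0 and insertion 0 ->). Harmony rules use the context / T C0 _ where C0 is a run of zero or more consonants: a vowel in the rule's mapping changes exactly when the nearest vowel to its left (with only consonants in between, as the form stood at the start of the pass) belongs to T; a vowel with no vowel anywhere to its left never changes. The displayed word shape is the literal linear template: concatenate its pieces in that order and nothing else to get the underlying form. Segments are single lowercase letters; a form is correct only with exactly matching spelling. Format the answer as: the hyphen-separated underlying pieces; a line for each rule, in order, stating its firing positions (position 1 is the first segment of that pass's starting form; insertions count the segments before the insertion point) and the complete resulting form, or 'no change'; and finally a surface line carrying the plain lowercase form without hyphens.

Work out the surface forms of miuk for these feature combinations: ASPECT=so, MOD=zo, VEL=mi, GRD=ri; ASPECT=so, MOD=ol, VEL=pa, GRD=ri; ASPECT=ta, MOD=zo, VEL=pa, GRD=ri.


cell ASPECT=so, MOD=zo, VEL=mi, GRD=ri:
underlying: miuk-k-t-us-agu
1. f -> v, k -> g, p -> b, s -> z, t -> d / V _ V: fires at position(s) 8: miukktuzagu
2. o -> e, u -> i / F C0 _: fires at position(s) 3: miikktuzagu
surface: miikktuzagu

cell ASPECT=so, MOD=ol, VEL=pa, GRD=ri:
underlying: miuk-k-og-us-zu
1. f -> v, k -> g, p -> b, s -> z, t -> d / V _ V: no change
2. o -> e, u -> i / F C0 _: fires at position(s) 3: miikkoguszu
surface: miikkoguszu

cell ASPECT=ta, MOD=zo, VEL=pa, GRD=ri:
underlying: miuk-k-t-n-zu
1. f -> v, k -> g, p -> b, s -> z, t -> d / V _ V: no change
2. o -> e, u -> i / F C0 _: fires at position(s) 3: miikktnzu
surface: miikktnzu


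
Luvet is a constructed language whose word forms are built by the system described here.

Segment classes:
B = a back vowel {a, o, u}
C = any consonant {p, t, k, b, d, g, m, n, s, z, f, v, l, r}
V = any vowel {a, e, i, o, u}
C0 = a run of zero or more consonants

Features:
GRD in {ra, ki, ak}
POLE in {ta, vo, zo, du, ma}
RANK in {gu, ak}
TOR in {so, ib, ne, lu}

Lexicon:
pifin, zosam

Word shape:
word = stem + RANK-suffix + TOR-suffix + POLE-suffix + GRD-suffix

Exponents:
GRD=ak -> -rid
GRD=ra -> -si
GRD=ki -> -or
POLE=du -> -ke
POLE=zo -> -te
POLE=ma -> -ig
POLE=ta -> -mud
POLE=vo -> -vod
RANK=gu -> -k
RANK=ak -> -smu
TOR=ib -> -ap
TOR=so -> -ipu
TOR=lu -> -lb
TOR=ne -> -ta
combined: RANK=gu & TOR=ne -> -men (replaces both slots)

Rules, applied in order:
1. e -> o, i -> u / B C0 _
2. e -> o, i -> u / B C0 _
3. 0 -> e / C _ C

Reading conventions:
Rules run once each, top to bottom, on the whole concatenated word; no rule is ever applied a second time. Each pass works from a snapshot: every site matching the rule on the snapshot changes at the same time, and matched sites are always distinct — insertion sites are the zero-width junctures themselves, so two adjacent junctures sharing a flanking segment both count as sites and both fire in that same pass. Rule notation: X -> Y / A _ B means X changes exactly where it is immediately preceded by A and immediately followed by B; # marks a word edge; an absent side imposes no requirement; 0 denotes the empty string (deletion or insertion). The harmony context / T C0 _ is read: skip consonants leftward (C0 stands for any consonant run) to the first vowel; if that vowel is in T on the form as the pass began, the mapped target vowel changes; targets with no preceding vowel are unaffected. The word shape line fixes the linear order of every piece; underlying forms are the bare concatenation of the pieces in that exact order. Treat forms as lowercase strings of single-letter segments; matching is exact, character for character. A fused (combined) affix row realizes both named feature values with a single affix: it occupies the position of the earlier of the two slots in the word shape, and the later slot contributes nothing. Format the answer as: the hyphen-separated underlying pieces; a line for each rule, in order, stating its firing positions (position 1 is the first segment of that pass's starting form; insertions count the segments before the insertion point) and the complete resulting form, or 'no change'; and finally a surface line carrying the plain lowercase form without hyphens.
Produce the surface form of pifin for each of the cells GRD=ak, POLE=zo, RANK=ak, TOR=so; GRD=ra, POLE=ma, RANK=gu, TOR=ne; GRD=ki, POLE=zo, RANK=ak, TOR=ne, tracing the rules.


cell GRD=ak, POLE=zo, RANK=ak, TOR=so:
underlying: pifin-smu-ipu-te-rid
1. e -> o, i -> u / B C0 _: fires at position(s) 9, 13: pifinsmuuputorid
2. e -> o, i -> u / B C0 _: fires at position(s) 15: pifinsmuuputorud
3. 0 -> e / C _ C: inserts after position(s) 5, 6: pifinesemuuputorud
surface: pifinesemuuputorud

cell GRD=ra, POLE=ma, RANK=gu, TOR=ne:
underlying: pifin-men-ig-si
1. e -> o, i -> u / B C0 _: no change
2. e -> o, i -> u / B C0 _: no change
3. 0 -> e / C _ C: inserts after position(s) 5, 10: pifinemenigesi
surface: pifinemenigesi

cell GRD=ki, POLE=zo, RANK=ak, TOR=ne:
underlying: pifin-smu-ta-te-or
1. e -> o, i -> u / B C0 _: fires at position(s) 12: pifinsmutatoor
2. e -> o, i -> u / B C0 _: no change
3. 0 -> e / C _ C: inserts after position(s) 5, 6: pifinesemutatoor
surface: pifinesemutatoor


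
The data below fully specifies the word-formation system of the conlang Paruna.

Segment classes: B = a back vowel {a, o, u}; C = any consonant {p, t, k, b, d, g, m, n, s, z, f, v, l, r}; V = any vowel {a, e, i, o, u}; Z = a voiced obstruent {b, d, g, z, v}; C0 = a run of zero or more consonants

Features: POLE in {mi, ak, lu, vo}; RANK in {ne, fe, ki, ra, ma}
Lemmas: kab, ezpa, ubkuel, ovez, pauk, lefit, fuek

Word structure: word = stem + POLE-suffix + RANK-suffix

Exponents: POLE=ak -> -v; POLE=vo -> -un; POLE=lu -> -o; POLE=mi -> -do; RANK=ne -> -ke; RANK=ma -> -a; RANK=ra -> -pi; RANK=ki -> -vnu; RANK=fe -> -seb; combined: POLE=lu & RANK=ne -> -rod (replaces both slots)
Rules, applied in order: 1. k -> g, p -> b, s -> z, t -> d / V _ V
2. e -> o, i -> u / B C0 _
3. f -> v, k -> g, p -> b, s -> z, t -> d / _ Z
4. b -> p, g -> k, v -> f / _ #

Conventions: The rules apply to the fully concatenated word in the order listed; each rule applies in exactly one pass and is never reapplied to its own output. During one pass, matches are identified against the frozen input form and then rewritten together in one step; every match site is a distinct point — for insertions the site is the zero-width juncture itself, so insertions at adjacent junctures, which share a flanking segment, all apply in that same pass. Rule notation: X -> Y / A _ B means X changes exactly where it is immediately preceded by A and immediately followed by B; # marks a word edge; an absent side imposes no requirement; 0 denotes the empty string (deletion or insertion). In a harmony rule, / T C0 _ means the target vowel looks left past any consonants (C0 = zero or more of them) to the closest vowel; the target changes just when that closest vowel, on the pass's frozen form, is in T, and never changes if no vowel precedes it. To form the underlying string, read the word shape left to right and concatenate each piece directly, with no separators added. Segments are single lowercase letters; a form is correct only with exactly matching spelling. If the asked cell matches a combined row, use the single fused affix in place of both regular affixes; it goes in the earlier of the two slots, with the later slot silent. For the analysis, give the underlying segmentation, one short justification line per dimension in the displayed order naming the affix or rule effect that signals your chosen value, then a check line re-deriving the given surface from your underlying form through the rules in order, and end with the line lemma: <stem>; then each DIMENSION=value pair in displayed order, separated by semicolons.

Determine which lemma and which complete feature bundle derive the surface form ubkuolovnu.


underlying: ubkuel-o-vnu
POLE=lu - signalled by the affix -o
RANK=ki - signalled by the affix -vnu
check: ubkuelovnu -> ubkuelovnu -> ubkuolovnu -> ubkuolovnu -> ubkuolovnu
lemma: ubkuel; POLE=lu; RANK=ki


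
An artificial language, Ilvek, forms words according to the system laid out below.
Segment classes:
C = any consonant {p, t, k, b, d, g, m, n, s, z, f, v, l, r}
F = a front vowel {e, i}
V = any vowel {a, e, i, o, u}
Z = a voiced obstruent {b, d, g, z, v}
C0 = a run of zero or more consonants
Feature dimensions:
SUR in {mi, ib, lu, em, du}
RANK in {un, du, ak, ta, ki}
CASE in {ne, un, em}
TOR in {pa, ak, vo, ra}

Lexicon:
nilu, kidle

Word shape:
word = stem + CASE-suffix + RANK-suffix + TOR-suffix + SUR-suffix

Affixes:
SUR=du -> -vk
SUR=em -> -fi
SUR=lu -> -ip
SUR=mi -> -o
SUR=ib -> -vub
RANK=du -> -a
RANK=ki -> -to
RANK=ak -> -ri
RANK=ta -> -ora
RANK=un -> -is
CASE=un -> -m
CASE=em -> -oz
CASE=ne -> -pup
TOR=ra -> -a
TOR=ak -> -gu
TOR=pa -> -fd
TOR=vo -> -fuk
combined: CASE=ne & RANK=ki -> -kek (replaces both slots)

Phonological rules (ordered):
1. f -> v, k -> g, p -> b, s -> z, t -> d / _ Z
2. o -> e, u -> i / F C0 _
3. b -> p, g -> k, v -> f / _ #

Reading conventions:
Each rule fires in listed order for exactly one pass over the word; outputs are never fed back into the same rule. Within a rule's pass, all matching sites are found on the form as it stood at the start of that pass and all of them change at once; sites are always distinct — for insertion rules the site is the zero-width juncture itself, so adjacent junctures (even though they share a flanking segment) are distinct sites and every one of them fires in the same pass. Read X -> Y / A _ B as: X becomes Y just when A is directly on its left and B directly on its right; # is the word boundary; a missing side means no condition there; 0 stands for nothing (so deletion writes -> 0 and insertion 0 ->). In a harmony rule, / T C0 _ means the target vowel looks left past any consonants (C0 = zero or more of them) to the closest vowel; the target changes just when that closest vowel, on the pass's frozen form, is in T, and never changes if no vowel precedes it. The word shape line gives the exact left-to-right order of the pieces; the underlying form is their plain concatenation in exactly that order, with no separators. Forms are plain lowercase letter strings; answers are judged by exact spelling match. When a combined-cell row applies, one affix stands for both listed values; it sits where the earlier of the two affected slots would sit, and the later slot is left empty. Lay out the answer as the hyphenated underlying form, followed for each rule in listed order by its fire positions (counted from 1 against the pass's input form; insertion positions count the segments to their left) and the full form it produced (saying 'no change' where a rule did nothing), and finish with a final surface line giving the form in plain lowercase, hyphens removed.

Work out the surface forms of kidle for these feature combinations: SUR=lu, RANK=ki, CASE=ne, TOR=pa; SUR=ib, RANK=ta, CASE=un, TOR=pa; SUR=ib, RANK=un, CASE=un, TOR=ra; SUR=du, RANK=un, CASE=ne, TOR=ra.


cell SUR=lu, RANK=ki, CASE=ne, TOR=pa:
underlying: kidle-kek-fd-ip
1. f -> v, k -> g, p -> b, s -> z, t -> d / _ Z: fires at position(s) 9: kidlekekvdip
2. o -> e, u -> i / F C0 _: no change
3. b -> p, g -> k, v -> f / _ #: no change
surface: kidlekekvdip

cell SUR=ib, RANK=ta, CASE=un, TOR=pa:
underlying: kidle-m-ora-fd-vub
1. f -> v, k -> g, p -> b, s -> z, t -> d / _ Z: fires at position(s) 10: kidlemoravdvub
2. o -> e, u -> i / F C0 _: fires at position(s) 7: kidlemeravdvub
3. b -> p, g -> k, v -> f / _ #: fires at position(s) 14: kidlemeravdvup
surface: kidlemeravdvup

cell SUR=ib, RANK=un, CASE=un, TOR=ra:
underlying: kidle-m-is-a-vub
1. f -> v, k -> g, p -> b, s -> z, t -> d / _ Z: no change
2. o -> e, u -> i / F C0 _: no change
3. b -> p, g -> k, v -> f / _ #: fires at position(s) 12: kidlemisavup
surface: kidlemisavup

cell SUR=du, RANK=un, CASE=ne, TOR=ra:
underlying: kidle-pup-is-a-vk
1. f -> v, k -> g, p -> b, s -> z, t -> d / _ Z: no change
2. o -> e, u -> i / F C0 _: fires at position(s) 7: kidlepipisavk
3. b -> p, g -> k, v -> f / _ #: no change
surface: kidlepipisavk


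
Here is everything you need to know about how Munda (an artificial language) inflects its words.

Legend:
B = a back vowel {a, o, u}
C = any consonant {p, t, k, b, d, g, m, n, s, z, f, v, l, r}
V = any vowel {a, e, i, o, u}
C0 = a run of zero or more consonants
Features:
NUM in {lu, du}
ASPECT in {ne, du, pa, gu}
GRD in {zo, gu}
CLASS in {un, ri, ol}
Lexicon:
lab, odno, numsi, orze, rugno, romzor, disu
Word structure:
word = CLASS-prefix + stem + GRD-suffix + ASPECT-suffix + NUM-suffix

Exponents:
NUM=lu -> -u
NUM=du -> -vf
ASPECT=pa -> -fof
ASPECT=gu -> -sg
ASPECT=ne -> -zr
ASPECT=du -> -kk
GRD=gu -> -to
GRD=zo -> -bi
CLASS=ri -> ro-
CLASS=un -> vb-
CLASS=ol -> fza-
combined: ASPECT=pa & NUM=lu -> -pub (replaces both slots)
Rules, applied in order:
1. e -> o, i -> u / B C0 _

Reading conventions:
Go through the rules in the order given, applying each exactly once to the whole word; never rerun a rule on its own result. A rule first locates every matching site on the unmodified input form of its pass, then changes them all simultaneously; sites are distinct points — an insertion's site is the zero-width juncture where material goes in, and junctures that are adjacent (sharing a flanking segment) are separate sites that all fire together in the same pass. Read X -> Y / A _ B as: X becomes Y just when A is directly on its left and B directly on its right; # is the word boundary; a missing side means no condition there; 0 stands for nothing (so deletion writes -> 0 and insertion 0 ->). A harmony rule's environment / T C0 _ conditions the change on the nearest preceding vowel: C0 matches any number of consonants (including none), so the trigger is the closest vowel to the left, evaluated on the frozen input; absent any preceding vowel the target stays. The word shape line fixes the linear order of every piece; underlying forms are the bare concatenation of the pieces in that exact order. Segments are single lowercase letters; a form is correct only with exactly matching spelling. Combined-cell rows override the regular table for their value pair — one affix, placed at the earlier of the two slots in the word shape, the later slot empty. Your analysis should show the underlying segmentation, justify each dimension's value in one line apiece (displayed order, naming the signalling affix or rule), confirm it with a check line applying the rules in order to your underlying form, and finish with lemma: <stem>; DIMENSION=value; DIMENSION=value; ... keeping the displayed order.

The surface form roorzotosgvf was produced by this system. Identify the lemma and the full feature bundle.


underlying: ro-orze-to-sg-vf
NUM=du - signalled by the affix -vf
ASPECT=gu - signalled by the affix -sg
GRD=gu - signalled by the affix -to
CLASS=ri - signalled by the affix ro-
check: roorzetosgvf -> roorzotosgvf
lemma: orze; NUM=du; ASPECT=gu; GRD=gu; CLASS=ri


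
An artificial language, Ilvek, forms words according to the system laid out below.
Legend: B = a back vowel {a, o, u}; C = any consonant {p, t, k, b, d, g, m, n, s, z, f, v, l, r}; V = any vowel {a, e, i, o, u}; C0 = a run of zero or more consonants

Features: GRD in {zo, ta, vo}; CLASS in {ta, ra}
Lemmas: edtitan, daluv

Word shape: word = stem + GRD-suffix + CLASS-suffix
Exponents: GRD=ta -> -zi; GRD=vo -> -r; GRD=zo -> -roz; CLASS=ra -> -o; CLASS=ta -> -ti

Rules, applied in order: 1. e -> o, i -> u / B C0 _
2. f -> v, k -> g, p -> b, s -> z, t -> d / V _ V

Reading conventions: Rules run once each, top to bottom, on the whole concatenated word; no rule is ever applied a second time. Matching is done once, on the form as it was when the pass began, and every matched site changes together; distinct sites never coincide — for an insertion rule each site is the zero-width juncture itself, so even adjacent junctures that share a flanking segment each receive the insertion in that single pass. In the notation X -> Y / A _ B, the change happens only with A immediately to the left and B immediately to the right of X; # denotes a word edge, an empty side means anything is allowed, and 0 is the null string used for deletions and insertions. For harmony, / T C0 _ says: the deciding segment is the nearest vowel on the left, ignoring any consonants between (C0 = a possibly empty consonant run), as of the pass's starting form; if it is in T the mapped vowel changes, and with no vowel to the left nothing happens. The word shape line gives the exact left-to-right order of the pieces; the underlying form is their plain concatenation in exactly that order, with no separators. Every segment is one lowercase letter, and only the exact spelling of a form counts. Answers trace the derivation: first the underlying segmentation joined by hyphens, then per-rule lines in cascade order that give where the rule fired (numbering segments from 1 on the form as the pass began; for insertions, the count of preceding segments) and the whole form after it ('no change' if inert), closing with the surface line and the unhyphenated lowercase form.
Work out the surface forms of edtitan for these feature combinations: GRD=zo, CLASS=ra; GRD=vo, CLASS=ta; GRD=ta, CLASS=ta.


cell GRD=zo, CLASS=ra:
underlying: edtitan-roz-o
1. e -> o, i -> u / B C0 _: no change
2. f -> v, k -> g, p -> b, s -> z, t -> d / V _ V: fires at position(s) 5: edtidanrozo
surface: edtidanrozo

cell GRD=vo, CLASS=ta:
underlying: edtitan-r-ti
1. e -> o, i -> u / B C0 _: fires at position(s) 10: edtitanrtu
2. f -> v, k -> g, p -> b, s -> z, t -> d / V _ V: fires at position(s) 5: edtidanrtu
surface: edtidanrtu

cell GRD=ta, CLASS=ta:
underlying: edtitan-zi-ti
1. e -> o, i -> u / B C0 _: fires at position(s) 9: edtitanzuti
2. f -> v, k -> g, p -> b, s -> z, t -> d / V _ V: fires at position(s) 5, 10: edtidanzudi
surface: edtidanzudi


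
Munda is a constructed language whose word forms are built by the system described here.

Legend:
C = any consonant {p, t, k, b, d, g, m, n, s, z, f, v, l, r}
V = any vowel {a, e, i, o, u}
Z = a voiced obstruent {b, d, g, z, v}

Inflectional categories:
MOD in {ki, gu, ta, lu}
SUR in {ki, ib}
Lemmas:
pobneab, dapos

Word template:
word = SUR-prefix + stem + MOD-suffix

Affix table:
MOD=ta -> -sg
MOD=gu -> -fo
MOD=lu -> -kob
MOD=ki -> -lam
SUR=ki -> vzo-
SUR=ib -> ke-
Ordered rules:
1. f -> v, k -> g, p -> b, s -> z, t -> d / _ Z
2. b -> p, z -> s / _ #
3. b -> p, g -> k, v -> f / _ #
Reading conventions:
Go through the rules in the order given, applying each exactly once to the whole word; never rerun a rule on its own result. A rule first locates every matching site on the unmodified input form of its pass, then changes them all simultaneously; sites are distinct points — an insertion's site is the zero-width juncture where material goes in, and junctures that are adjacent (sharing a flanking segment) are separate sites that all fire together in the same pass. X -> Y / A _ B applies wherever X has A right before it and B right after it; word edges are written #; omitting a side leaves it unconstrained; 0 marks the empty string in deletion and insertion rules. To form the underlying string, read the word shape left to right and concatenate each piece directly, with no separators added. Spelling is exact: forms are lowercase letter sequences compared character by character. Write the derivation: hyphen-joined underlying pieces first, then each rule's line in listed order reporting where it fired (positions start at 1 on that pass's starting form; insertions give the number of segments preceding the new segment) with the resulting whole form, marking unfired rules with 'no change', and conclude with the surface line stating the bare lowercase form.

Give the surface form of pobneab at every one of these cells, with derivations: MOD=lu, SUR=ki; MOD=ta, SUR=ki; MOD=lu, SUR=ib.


cell MOD=lu, SUR=ki:
underlying: vzo-pobneab-kob
1. f -> v, k -> g, p -> b, s -> z, t -> d / _ Z: no change
2. b -> p, z -> s / _ #: fires at position(s) 13: vzopobneabkop
3. b -> p, g -> k, v -> f / _ #: no change
surface: vzopobneabkop

cell MOD=ta, SUR=ki:
underlying: vzo-pobneab-sg
1. f -> v, k -> g, p -> b, s -> z, t -> d / _ Z: fires at position(s) 11: vzopobneabzg
2. b -> p, z -> s / _ #: no change
3. b -> p, g -> k, v -> f / _ #: fires at position(s) 12: vzopobneabzk
surface: vzopobneabzk

cell MOD=lu, SUR=ib:
underlying: ke-pobneab-kob
1. f -> v, k -> g, p -> b, s -> z, t -> d / _ Z: no change
2. b -> p, z -> s / _ #: fires at position(s) 12: kepobneabkop
3. b -> p, g -> k, v -> f / _ #: no change
surface: kepobneabkop


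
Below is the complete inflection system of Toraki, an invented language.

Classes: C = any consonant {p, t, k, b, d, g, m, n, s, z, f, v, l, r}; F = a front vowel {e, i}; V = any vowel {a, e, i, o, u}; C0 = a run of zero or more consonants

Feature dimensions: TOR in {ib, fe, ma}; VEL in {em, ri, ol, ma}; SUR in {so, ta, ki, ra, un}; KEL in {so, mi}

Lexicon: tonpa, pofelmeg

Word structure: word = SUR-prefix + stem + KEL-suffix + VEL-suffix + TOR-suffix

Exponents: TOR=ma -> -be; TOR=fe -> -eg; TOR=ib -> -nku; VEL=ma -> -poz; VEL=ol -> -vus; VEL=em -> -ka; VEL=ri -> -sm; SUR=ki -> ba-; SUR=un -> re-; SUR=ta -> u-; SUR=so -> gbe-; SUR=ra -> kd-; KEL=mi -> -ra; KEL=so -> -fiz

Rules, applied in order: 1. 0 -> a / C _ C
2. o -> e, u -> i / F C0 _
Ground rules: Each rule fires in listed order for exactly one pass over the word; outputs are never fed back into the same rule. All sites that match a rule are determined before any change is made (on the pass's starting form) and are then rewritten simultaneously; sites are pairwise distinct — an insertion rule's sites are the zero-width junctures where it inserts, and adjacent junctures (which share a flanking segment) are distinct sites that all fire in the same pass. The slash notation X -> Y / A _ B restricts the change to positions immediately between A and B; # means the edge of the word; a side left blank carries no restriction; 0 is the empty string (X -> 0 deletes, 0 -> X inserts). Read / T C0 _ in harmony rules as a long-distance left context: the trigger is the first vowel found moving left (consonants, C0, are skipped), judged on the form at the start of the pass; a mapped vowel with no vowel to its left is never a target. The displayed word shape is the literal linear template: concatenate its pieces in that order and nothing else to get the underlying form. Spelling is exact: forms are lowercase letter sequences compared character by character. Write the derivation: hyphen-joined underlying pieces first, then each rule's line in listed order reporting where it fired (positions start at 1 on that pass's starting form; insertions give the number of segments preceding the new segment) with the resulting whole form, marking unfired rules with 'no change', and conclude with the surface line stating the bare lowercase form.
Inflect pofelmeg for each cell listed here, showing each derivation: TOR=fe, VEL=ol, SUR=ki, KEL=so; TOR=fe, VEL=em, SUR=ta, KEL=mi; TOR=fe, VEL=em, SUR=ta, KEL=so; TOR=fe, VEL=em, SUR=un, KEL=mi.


cell TOR=fe, VEL=ol, SUR=ki, KEL=so:
underlying: ba-pofelmeg-fiz-vus-eg
1. 0 -> a / C _ C: inserts after position(s) 7, 10, 13: bapofelamegafizavuseg
2. o -> e, u -> i / F C0 _: no change
surface: bapofelamegafizavuseg

cell TOR=fe, VEL=em, SUR=ta, KEL=mi:
underlying: u-pofelmeg-ra-ka-eg
1. 0 -> a / C _ C: inserts after position(s) 6, 9: upofelamegarakaeg
2. o -> e, u -> i / F C0 _: no change
surface: upofelamegarakaeg

cell TOR=fe, VEL=em, SUR=ta, KEL=so:
underlying: u-pofelmeg-fiz-ka-eg
1. 0 -> a / C _ C: inserts after position(s) 6, 9, 12: upofelamegafizakaeg
2. o -> e, u -> i / F C0 _: no change
surface: upofelamegafizakaeg

cell TOR=fe, VEL=em, SUR=un, KEL=mi:
underlying: re-pofelmeg-ra-ka-eg
1. 0 -> a / C _ C: inserts after position(s) 7, 10: repofelamegarakaeg
2. o -> e, u -> i / F C0 _: fires at position(s) 4: repefelamegarakaeg
surface: repefelamegarakaeg


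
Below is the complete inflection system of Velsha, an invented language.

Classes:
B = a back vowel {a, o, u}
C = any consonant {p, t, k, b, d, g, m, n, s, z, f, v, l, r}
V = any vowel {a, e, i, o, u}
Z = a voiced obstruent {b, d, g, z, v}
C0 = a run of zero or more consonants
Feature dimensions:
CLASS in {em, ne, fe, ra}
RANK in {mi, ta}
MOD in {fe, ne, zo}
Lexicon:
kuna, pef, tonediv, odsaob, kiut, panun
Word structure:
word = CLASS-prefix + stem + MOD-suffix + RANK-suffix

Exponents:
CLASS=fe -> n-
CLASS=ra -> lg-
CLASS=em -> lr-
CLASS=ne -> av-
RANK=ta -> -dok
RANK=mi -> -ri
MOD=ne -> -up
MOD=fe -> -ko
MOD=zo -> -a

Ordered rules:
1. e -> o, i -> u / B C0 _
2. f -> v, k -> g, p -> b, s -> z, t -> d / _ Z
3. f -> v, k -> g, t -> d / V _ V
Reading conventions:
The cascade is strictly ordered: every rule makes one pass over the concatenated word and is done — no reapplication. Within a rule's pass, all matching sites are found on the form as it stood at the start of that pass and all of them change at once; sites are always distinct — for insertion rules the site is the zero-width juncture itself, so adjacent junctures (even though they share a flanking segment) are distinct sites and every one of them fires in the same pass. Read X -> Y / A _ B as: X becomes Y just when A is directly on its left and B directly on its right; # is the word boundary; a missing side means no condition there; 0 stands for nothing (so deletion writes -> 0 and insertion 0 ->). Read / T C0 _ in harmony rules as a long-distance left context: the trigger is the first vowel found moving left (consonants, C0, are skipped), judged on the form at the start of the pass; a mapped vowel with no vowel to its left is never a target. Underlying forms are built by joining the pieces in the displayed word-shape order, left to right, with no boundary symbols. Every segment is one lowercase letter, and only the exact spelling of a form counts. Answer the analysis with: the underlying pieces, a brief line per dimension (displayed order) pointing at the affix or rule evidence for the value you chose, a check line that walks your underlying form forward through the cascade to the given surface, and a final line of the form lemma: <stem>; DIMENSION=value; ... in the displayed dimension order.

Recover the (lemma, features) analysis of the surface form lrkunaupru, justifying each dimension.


underlying: lr-kuna-up-ri
CLASS=em - signalled by the affix lr-
RANK=mi - signalled by the affix -ri
MOD=ne - signalled by the affix -up
check: lrkunaupri -> lrkunaupru -> lrkunaupru -> lrkunaupru
lemma: kuna; CLASS=em; RANK=mi; MOD=ne


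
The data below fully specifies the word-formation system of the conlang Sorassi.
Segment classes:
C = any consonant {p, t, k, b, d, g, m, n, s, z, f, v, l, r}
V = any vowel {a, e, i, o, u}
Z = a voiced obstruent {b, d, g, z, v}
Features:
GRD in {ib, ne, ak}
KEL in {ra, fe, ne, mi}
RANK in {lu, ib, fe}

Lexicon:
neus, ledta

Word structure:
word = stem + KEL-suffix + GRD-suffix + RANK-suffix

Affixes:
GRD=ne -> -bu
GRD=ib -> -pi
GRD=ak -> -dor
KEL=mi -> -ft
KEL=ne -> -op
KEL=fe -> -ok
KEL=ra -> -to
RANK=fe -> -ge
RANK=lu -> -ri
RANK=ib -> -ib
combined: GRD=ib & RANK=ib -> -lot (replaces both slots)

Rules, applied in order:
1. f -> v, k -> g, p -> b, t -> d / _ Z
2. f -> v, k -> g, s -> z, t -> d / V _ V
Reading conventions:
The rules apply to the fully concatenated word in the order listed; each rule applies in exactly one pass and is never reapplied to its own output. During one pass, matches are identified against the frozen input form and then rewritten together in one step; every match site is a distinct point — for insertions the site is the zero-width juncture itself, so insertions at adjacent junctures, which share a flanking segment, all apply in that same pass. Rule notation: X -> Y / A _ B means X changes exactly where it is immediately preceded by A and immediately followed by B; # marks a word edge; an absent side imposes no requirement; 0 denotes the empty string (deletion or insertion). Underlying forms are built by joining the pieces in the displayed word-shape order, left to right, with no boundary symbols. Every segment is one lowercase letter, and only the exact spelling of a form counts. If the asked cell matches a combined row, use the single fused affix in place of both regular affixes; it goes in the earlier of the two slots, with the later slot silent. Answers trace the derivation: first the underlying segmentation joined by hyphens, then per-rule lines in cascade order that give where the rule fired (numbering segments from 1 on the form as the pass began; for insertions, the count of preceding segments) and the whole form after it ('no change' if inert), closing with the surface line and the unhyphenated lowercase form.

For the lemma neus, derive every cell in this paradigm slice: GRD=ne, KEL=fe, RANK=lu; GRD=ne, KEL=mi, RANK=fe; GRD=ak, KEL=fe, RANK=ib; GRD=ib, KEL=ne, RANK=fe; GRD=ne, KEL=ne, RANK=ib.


cell GRD=ne, KEL=fe, RANK=lu:
underlying: neus-ok-bu-ri
1. f -> v, k -> g, p -> b, t -> d / _ Z: fires at position(s) 6: neusogburi
2. f -> v, k -> g, s -> z, t -> d / V _ V: fires at position(s) 4: neuzogburi
surface: neuzogburi

cell GRD=ne, KEL=mi, RANK=fe:
underlying: neus-ft-bu-ge
1. f -> v, k -> g, p -> b, t -> d / _ Z: fires at position(s) 6: neusfdbuge
2. f -> v, k -> g, s -> z, t -> d / V _ V: no change
surface: neusfdbuge

cell GRD=ak, KEL=fe, RANK=ib:
underlying: neus-ok-dor-ib
1. f -> v, k -> g, p -> b, t -> d / _ Z: fires at position(s) 6: neusogdorib
2. f -> v, k -> g, s -> z, t -> d / V _ V: fires at position(s) 4: neuzogdorib
surface: neuzogdorib

cell GRD=ib, KEL=ne, RANK=fe:
underlying: neus-op-pi-ge
1. f -> v, k -> g, p -> b, t -> d / _ Z: no change
2. f -> v, k -> g, s -> z, t -> d / V _ V: fires at position(s) 4: neuzoppige
surface: neuzoppige

cell GRD=ne, KEL=ne, RANK=ib:
underlying: neus-op-bu-ib
1. f -> v, k -> g, p -> b, t -> d / _ Z: fires at position(s) 6: neusobbuib
2. f -> v, k -> g, s -> z, t -> d / V _ V: fires at position(s) 4: neuzobbuib
surface: neuzobbuib
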